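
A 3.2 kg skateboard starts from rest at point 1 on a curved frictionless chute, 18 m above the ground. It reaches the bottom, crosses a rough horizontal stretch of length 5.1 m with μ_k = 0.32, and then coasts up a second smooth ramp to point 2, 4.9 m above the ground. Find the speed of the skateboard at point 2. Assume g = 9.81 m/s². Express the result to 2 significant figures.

Energy at 1: mgh₁ = (3.2)(9.81)(18) = 565.06 J
Friction loss: W_f = μ_k mg d = 51.23 J
At 2: ½mv² + mgh₂ = mgh₁ − W_f
½mv² = 565.06 − 51.23 − 153.82 = 360.00 J
v = √(2 × 360.00/3.2) = 15.00 m/s

v = 15 m/s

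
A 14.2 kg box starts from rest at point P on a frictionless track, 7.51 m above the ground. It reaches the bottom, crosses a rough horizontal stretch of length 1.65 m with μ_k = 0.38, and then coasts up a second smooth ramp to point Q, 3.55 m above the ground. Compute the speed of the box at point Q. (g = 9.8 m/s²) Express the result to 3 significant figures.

v = 8.08 m/s

Energy at P: mgh₁ = (14.2)(9.8)(7.51) = 1045.1 J
Friction loss: W_f = μ_k mg d = 87.25 J
At Q: ½mv² + mgh₂ = mgh₁ − W_f
½mv² = 1045.1 − 87.25 − 494.02 = 463.82 J
v = √(2 × 463.82/14.2) = 8.082 m/s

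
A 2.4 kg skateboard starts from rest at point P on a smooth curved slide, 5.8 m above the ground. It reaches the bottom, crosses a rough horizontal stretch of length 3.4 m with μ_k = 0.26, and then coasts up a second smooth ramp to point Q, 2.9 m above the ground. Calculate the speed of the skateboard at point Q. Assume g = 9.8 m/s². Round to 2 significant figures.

v = 6.3 m/s

Energy at P: mgh₁ = (2.4)(9.8)(5.8) = 136.42 J
Friction loss: W_f = μ_k mg d = 20.79 J
At Q: ½mv² + mgh₂ = mgh₁ − W_f
½mv² = 136.42 − 20.79 − 68.208 = 47.416 J
v = √(2 × 47.416/2.4) = 6.286 m/s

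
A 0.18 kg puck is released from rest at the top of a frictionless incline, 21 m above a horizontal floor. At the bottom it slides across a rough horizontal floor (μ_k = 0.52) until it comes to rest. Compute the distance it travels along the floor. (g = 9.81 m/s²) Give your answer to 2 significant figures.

d = 40 m

Energy bookkeeping (friction removes W_f = μ_k N d):
At rest all PE has been dissipated by friction: mgh = μ_k m g d
d = h/μ_k = 21/0.52 = 40.38 m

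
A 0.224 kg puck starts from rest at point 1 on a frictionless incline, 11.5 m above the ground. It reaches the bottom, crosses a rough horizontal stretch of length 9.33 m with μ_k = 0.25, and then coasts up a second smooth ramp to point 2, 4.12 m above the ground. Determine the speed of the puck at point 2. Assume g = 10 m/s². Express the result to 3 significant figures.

v = 10.0 m/s

Energy at 1: mgh₁ = (0.224)(10)(11.5) = 25.760 J
Friction loss: W_f = μ_k mg d = 5.225 J
At 2: ½mv² + mgh₂ = mgh₁ − W_f
½mv² = 25.760 − 5.225 − 9.2288 = 11.306 J
v = √(2 × 11.306/0.224) = 10.05 m/s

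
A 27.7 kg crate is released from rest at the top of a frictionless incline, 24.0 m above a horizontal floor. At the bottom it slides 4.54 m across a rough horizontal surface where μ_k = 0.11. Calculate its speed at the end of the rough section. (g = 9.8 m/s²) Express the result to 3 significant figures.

v = 21.5 m/s

Energy at the top = energy at the end + work done against friction:
mgh = ½mv² + μ_k m g d
W_f = μ_k mg d = (0.11)(27.7)(9.8)(4.54) = 135.6 J
½mv² = mgh − W_f = 6515.0 − 135.6 = 6379.5 J
v = √(2 × 6379.5/27.7) = 21.46 m/s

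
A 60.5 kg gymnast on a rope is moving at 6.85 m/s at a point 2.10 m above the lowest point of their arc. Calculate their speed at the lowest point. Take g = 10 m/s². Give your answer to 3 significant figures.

v = 9.43 m/s

By conservation of mechanical energy, ½mv₀² + mgh = ½mv²
The mass cancels from both sides.
v² = v₀² + 2gh = (6.85)² + 2(10)(2.10) = 88.922
v = √88.922 = 9.430 m/s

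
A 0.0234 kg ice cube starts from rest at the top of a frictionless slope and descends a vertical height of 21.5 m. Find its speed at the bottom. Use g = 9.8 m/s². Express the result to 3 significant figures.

v = 20.5 m/s

Equating total energy at the two states: mgh = ½mv²
v = √(2gh) = √(2 × 9.8 × 21.5) = √421.40 = 20.53 m/s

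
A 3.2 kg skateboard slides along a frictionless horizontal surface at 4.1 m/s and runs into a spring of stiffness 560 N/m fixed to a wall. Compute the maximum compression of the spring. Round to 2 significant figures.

Conservation of energy between contact and max compression: ½mv² = ½kx²
x = v√(m/k) = 4.1 × √(3.2/560) = 0.3099 m

x = 0.31 m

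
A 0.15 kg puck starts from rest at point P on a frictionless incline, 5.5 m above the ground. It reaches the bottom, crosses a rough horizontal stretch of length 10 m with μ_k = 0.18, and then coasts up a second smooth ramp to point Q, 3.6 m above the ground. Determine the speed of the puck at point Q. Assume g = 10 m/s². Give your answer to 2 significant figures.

Energy at P: mgh₁ = (0.15)(10)(5.5) = 8.2500 J
Friction loss: W_f = μ_k mg d = 2.700 J
At Q: ½mv² + mgh₂ = mgh₁ − W_f
½mv² = 8.2500 − 2.700 − 5.4000 = 0.15000 J
v = √(2 × 0.15000/0.15) = 1.414 m/s

v = 1.4 m/s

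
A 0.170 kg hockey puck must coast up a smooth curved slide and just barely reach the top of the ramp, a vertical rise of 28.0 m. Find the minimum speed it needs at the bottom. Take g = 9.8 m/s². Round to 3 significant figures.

v = 23.4 m/s

At the top it is momentarily at rest, so all KE converts to PE: ½mv² = mgh
v = √(2gh) = √(2 × 9.8 × 28.0) = 23.43 m/s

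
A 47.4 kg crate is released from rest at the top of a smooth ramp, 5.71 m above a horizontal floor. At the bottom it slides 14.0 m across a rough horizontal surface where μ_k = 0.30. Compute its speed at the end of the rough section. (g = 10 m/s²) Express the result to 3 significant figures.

Applying the work–energy principle:
mgh = ½mv² + μ_k m g d
W_f = μ_k mg d = (0.30)(47.4)(10)(14.0) = 1991 J
½mv² = mgh − W_f = 2706.5 − 1991 = 715.74 J
v = √(2 × 715.74/47.4) = 5.495 m/s

v = 5.50 m/s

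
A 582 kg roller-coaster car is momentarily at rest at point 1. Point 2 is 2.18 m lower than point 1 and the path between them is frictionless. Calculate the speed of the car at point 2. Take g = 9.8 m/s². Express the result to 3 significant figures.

v = 6.54 m/s

Mechanical energy is conserved (no friction): mgh = ½mv²
The mass cancels from both sides.
v = √(2gh) = √(2 × 9.8 × 2.18) = √42.728 = 6.537 m/s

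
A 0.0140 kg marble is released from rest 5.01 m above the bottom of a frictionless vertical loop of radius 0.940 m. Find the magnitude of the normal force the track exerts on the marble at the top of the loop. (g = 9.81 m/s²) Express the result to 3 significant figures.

N = 0.777 N

Energy from release to top (height 2r): mgh = ½mv_top² + mg(2r)
v_top² = 2g(h − 2r) = 2(9.81)(5.01 − 1.880) = 61.411 m²/s²
At the top, both N and weight point toward the centre: N + mg = mv_top²/r
N = m(v_top²/r − g) = 0.0140(61.411/0.940 − 9.81) = 0.7773 N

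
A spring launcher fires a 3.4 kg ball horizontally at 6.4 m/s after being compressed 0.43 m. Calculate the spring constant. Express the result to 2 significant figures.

k = 750 N/m

Energy stored in the spring equals the launch KE: ½kx² = ½mv²
k = mv²/x² = (3.4)(6.4)²/(0.43)² = 753.2 N/m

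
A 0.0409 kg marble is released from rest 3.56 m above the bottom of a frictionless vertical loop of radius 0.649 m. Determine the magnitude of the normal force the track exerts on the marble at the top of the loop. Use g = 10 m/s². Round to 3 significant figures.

N = 2.44 N

Energy from release to top (height 2r): mgh = ½mv_top² + mg(2r)
v_top² = 2g(h − 2r) = 2(10)(3.56 − 1.298) = 45.240 m²/s²
At the top, both N and weight point toward the centre: N + mg = mv_top²/r
N = m(v_top²/r − g) = 0.0409(45.240/0.649 − 10) = 2.442 N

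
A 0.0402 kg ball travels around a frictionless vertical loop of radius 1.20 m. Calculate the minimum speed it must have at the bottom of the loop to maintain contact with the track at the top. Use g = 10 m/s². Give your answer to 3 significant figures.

v = 7.75 m/s

At the top: mg = mv_top²/r ⇒ v_top² = gr = 12.00 m²/s²
Energy from bottom to top (height 2r): ½mv_bot² = ½mv_top² + mg(2r)
v_bot² = gr + 4gr = 5gr = 60.00
v_bot = √(5gr) = 7.746 m/s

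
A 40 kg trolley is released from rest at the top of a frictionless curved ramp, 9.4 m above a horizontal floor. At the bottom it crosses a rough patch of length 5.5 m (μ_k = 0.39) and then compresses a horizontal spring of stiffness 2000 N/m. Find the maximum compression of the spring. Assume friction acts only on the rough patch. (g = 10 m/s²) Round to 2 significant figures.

x = 1.7 m

Initial energy: E₁ = mgh = (40)(10)(9.4) = 3760.0 J
Friction removes W_f = μ_k mg d = (0.39)(40)(10)(5.5) = 858.0 J
Energy reaching the spring: E = 3760.0 − 858.0 = 2902.0 J
At max compression ½kx² = E ⇒ x = √(2E/k) = √(2 × 2902.0/2000) = 1.704 m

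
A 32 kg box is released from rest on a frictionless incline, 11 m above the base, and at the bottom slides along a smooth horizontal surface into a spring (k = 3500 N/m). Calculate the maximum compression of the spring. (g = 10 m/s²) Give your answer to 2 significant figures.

x = 1.4 m

At max compression the box is momentarily at rest: mgh = ½kx²
x = √(2mgh/k) = √(2 × 32 × 10 × 11 / 3500) = 1.418 m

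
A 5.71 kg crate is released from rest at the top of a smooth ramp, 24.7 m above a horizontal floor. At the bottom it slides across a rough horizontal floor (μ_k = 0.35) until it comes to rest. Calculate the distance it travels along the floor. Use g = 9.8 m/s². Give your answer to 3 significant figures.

d = 70.6 m

Energy at the top = energy at the end + work done against friction:
At rest all PE has been dissipated by friction: mgh = μ_k m g d
d = h/μ_k = 24.7/0.35 = 70.57 m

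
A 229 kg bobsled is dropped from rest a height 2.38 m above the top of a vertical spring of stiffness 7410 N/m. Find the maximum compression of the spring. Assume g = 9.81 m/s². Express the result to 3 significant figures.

x = 1.54 m

Take the reference level at the top of the uncompressed spring. At max compression the bobsled has fallen H + x and is momentarily at rest:
mg(H + x) = ½kx²
½(7410)x² − (229)(9.81)x − (229)(9.81)(2.38) = 0
3705x² − 2246x − 5347 = 0
x = [2246 + √(5.047e+06 + 7.9237e+07)]/(2 × 3705) = 1.542 m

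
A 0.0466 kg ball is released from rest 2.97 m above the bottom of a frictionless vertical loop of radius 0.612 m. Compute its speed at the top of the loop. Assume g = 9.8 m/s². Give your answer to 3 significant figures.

v = 5.85 m/s

Energy conservation: mgh = ½mv_top² + mg(2r)
v_top² = 2g(h − 2r) = 2(9.8)(2.97 − 1.224) = 34.22
v_top = 5.850 m/s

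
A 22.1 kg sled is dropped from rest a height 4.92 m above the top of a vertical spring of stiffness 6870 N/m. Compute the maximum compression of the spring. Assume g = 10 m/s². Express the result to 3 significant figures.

Measuring PE from the top of the relaxed spring, at max compression the sled has dropped H + x with zero KE, so:
mg(H + x) = ½kx²
½(6870)x² − (22.1)(10)x − (22.1)(10)(4.92) = 0
3435x² − 221.0x − 1087 = 0
x = [221.0 + √(48841 + 1.4940e+07)]/(2 × 3435) = 0.5957 m

x = 0.596 m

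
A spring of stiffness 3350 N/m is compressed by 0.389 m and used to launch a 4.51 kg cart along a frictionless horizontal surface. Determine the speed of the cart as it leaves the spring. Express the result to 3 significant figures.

v = 10.6 m/s

Conservation of energy: ½kx² = ½mv²
v = x√(k/m) = 0.389 × √(3350/4.51) = 10.60 m/s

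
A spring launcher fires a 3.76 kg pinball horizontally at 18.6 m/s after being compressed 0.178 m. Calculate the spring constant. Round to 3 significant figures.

Energy stored in the spring equals the launch KE: ½kx² = ½mv²
k = mv²/x² = (3.76)(18.6)²/(0.178)² = 41056 N/m

k = 41100 N/m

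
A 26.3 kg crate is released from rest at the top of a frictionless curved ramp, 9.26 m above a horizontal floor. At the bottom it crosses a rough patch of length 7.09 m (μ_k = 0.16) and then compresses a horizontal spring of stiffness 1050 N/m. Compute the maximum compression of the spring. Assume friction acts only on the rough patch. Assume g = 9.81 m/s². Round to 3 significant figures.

x = 2.00 m

Initial energy: E₁ = mgh = (26.3)(9.81)(9.26) = 2389.1 J
Friction removes W_f = μ_k mg d = (0.16)(26.3)(9.81)(7.09) = 292.7 J
Energy reaching the spring: E = 2389.1 − 292.7 = 2096.4 J
At max compression ½kx² = E ⇒ x = √(2E/k) = √(2 × 2096.4/1050) = 1.998 m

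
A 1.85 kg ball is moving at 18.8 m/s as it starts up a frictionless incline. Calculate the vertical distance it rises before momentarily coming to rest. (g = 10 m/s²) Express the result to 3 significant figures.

h = 17.7 m

By energy conservation, ½mv² = mgh
h = v²/(2g) = 18.8²/(2 × 10) = 17.67 m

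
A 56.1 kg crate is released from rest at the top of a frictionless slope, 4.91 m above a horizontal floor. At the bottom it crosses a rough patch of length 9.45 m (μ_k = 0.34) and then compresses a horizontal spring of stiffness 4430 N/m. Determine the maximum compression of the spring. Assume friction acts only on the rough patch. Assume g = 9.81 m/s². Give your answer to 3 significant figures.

x = 0.649 m

Initial energy: E₁ = mgh = (56.1)(9.81)(4.91) = 2702.2 J
Friction removes W_f = μ_k mg d = (0.34)(56.1)(9.81)(9.45) = 1768 J
Energy reaching the spring: E = 2702.2 − 1768 = 933.93 J
At max compression ½kx² = E ⇒ x = √(2E/k) = √(2 × 933.93/4430) = 0.6493 m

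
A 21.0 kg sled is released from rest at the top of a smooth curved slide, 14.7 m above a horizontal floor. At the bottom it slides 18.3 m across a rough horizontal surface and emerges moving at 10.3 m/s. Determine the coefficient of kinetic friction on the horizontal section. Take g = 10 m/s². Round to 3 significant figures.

Energy bookkeeping (friction removes W_f = μ_k N d):
mgh = ½mv² + μ_k m g d
mgh = 3087.0 J; ½mv² = 1113.9 J
W_f = 3087.0 − 1113.9 = 1973 J
μ_k = W_f/(mg·d) = 1973/(210.0 × 18.3) = 0.5134

μ_k = 0.513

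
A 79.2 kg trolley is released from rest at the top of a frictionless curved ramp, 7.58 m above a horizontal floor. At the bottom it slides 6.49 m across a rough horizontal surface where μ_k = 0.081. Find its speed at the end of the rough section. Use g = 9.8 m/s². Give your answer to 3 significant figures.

v = 11.8 m/s

Energy at the top = energy at the end + work done against friction:
mgh = ½mv² + μ_k m g d
W_f = μ_k mg d = (0.081)(79.2)(9.8)(6.49) = 408.0 J
½mv² = mgh − W_f = 5883.3 − 408.0 = 5475.3 J
v = √(2 × 5475.3/79.2) = 11.76 m/s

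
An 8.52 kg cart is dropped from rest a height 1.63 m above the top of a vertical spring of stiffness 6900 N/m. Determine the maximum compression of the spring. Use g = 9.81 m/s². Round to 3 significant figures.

x = 0.211 m

Let x be the compression. The total drop is H + x, and the cart is instantaneously at rest at max compression, so energy conservation gives:
mg(H + x) = ½kx²
½(6900)x² − (8.52)(9.81)x − (8.52)(9.81)(1.63) = 0
3450x² − 83.58x − 136.2 = 0
x = [83.58 + √(6986 + 1.8801e+06)]/(2 × 3450) = 0.2112 m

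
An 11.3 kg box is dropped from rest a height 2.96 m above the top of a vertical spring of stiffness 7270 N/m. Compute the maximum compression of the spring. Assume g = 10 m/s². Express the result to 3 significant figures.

Let x be the compression. The total drop is H + x, and the box is instantaneously at rest at max compression, so energy conservation gives:
mg(H + x) = ½kx²
½(7270)x² − (11.3)(10)x − (11.3)(10)(2.96) = 0
3635x² − 113.0x − 334.5 = 0
x = [113.0 + √(12769 + 4.8633e+06)]/(2 × 3635) = 0.3193 m

x = 0.319 m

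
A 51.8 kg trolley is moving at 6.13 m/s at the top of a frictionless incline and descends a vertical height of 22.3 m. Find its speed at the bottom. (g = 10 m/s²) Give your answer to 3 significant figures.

Equating total energy at the two states: ½mv₀² + mgh = ½mv²
v² = v₀² + 2gh = (6.13)² + 2(10)(22.3) = 483.58
v = √483.58 = 21.99 m/s

v = 22.0 m/s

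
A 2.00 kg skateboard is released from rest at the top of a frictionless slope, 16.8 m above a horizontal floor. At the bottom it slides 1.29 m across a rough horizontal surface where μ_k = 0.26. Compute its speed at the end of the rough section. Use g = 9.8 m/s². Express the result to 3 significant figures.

v = 18.0 m/s

Applying the work–energy principle:
mgh = ½mv² + μ_k m g d
W_f = μ_k mg d = (0.26)(2.00)(9.8)(1.29) = 6.574 J
½mv² = mgh − W_f = 329.28 − 6.574 = 322.71 J
v = √(2 × 322.71/2.00) = 17.96 m/s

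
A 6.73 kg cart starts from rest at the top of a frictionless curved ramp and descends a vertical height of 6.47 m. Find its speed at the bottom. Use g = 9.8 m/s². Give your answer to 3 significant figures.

v = 11.3 m/s

By conservation of mechanical energy, mgh = ½mv²
v = √(2gh) = √(2 × 9.8 × 6.47) = √126.81 = 11.26 m/s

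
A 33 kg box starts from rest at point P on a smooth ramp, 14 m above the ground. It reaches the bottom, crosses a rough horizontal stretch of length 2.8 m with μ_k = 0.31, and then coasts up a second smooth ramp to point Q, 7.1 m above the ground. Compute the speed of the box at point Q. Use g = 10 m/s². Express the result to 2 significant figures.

Energy at P: mgh₁ = (33)(10)(14) = 4620.0 J
Friction loss: W_f = μ_k mg d = 286.4 J
At Q: ½mv² + mgh₂ = mgh₁ − W_f
½mv² = 4620.0 − 286.4 − 2343.0 = 1990.6 J
v = √(2 × 1990.6/33) = 10.98 m/s

v = 11 m/s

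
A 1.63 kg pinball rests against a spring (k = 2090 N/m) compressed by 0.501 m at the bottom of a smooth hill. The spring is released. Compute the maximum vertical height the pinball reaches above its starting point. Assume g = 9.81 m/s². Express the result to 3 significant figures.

At maximum height the pinball is at rest, so ½kx² = mgh
h = kx²/(2mg) = (2090)(0.501)²/(2 × 1.63 × 9.81) = 16.40 m

h = 16.4 m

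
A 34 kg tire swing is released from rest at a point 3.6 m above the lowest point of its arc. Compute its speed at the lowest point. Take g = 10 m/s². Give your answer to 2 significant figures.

Energy conservation between the two points: mgh = ½mv²
v = √(2gh) = √(2 × 10 × 3.6) = √72.000 = 8.485 m/s

v = 8.5 m/s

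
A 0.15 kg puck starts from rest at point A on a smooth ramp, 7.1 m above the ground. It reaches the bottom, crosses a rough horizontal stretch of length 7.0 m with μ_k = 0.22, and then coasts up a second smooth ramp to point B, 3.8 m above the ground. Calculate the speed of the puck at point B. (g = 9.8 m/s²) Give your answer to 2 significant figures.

Energy at A: mgh₁ = (0.15)(9.8)(7.1) = 10.437 J
Friction loss: W_f = μ_k mg d = 2.264 J
At B: ½mv² + mgh₂ = mgh₁ − W_f
½mv² = 10.437 − 2.264 − 5.5860 = 2.5872 J
v = √(2 × 2.5872/0.15) = 5.873 m/s

v = 5.9 m/s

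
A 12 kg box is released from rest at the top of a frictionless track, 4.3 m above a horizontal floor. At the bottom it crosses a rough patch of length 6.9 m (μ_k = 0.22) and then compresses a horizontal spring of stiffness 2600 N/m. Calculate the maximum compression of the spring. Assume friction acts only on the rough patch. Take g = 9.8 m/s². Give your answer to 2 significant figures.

Initial energy: E₁ = mgh = (12)(9.8)(4.3) = 505.68 J
Friction removes W_f = μ_k mg d = (0.22)(12)(9.8)(6.9) = 178.5 J
Energy reaching the spring: E = 505.68 − 178.5 = 327.16 J
At max compression ½kx² = E ⇒ x = √(2E/k) = √(2 × 327.16/2600) = 0.5017 m

x = 0.50 m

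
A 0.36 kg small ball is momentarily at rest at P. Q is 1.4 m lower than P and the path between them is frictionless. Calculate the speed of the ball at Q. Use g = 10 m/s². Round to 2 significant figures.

v = 5.3 m/s

Energy conservation between the two points: mgh = ½mv²
The mass cancels from both sides.
v = √(2gh) = √(2 × 10 × 1.4) = √28.000 = 5.292 m/s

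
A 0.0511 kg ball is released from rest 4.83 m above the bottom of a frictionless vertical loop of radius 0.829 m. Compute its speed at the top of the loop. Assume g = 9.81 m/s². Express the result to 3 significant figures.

Energy conservation: mgh = ½mv_top² + mg(2r)
v_top² = 2g(h − 2r) = 2(9.81)(4.83 − 1.658) = 62.23
v_top = 7.889 m/s

v = 7.89 m/s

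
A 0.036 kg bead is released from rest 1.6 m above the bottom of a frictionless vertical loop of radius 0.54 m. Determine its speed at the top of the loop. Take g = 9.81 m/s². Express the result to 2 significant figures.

v = 3.2 m/s

Energy conservation: mgh = ½mv_top² + mg(2r)
v_top² = 2g(h − 2r) = 2(9.81)(1.6 − 1.080) = 10.20
v_top = 3.194 m/s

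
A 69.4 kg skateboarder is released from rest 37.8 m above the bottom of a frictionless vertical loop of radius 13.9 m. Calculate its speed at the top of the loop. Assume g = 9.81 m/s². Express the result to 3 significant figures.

v = 14.0 m/s

Energy conservation: mgh = ½mv_top² + mg(2r)
v_top² = 2g(h − 2r) = 2(9.81)(37.8 − 27.80) = 196.2
v_top = 14.01 m/s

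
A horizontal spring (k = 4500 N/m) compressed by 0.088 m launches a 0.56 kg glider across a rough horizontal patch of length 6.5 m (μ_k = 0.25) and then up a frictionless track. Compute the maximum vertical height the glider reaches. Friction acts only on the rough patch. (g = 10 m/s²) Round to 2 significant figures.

h = 1.5 m

Spring energy: E₀ = ½kx² = ½(4500)(0.088)² = 17.424 J
Friction: W_f = μ_k mg d = (0.25)(0.56)(10)(6.5) = 9.100 J
Energy at base of ramp: E = 17.424 − 9.100 = 8.3240 J
At max height all remaining energy is PE: mgh = E ⇒ h = E/(mg) = 8.3240/(0.56 × 10) = 1.486 m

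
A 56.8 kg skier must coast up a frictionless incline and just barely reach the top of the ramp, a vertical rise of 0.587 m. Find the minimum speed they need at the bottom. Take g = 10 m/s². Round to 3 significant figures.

v = 3.43 m/s

At the top they are momentarily at rest, so all KE converts to PE: ½mv² = mgh
v = √(2gh) = √(2 × 10 × 0.587) = 3.426 m/s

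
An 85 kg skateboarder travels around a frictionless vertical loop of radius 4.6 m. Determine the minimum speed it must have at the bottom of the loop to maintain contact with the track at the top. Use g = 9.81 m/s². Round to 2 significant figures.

At the top: mg = mv_top²/r ⇒ v_top² = gr = 45.13 m²/s²
Energy from bottom to top (height 2r): ½mv_bot² = ½mv_top² + mg(2r)
v_bot² = gr + 4gr = 5gr = 225.6
v_bot = √(5gr) = 15.02 m/s

v = 15 m/s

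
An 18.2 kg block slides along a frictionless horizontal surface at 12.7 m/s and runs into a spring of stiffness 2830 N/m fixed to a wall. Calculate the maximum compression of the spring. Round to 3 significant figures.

x = 1.02 m

Conservation of energy between contact and max compression: ½mv² = ½kx²
x = v√(m/k) = 12.7 × √(18.2/2830) = 1.018 m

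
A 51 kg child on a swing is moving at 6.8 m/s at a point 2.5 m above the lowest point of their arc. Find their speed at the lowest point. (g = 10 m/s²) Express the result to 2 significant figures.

Mechanical energy is conserved (no friction): ½mv₀² + mgh = ½mv²
v² = v₀² + 2gh = (6.8)² + 2(10)(2.5) = 96.240
v = √96.240 = 9.810 m/s

v = 9.8 m/s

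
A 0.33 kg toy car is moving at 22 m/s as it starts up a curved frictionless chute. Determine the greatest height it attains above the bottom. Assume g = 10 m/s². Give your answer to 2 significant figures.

By energy conservation, ½mv² = mgh
h = v²/(2g) = 22²/(2 × 10) = 24.20 m

h = 24 m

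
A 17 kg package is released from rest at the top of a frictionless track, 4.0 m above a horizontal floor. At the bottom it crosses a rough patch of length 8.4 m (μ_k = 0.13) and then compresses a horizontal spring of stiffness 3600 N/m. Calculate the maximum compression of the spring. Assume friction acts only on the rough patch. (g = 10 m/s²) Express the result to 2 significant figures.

x = 0.52 m

Initial energy: E₁ = mgh = (17)(10)(4.0) = 680.00 J
Friction removes W_f = μ_k mg d = (0.13)(17)(10)(8.4) = 185.6 J
Energy reaching the spring: E = 680.00 − 185.6 = 494.36 J
At max compression ½kx² = E ⇒ x = √(2E/k) = √(2 × 494.36/3600) = 0.5241 m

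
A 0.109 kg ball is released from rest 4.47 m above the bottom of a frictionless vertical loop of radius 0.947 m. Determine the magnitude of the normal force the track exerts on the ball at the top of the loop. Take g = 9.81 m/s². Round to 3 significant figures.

Energy from release to top (height 2r): mgh = ½mv_top² + mg(2r)
v_top² = 2g(h − 2r) = 2(9.81)(4.47 − 1.894) = 50.541 m²/s²
At the top, both N and weight point toward the centre: N + mg = mv_top²/r
N = m(v_top²/r − g) = 0.109(50.541/0.947 − 9.81) = 4.748 N

N = 4.75 N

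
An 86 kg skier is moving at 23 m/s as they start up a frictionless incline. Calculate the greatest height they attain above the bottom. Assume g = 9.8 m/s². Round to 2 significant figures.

By energy conservation, ½mv² = mgh
h = v²/(2g) = 23²/(2 × 9.8) = 26.99 m

h = 27 m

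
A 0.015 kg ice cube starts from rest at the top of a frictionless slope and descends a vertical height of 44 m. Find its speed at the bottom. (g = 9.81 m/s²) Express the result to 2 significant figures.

v = 29 m/s

Energy conservation between the two points: mgh = ½mv²
v = √(2gh) = √(2 × 9.81 × 44) = √863.28 = 29.38 m/s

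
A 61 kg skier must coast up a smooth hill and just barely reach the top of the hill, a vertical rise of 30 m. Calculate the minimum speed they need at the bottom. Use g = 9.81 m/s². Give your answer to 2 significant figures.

v = 24 m/s

At the top they are momentarily at rest, so all KE converts to PE: ½mv² = mgh
v = √(2gh) = √(2 × 9.81 × 30) = 24.26 m/s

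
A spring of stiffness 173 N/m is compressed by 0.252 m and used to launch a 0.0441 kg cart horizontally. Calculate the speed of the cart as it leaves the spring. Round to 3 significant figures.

Spring PE converts entirely to kinetic energy: ½kx² = ½mv²
v = x√(k/m) = 0.252 × √(173/0.0441) = 15.78 m/s

v = 15.8 m/s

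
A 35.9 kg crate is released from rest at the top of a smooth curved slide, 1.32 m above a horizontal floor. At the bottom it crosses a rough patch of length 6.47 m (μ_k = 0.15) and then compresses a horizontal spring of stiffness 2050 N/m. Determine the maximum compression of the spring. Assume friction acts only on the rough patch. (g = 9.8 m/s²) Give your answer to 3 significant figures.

x = 0.346 m

Initial energy: E₁ = mgh = (35.9)(9.8)(1.32) = 464.40 J
Friction removes W_f = μ_k mg d = (0.15)(35.9)(9.8)(6.47) = 341.4 J
Energy reaching the spring: E = 464.40 − 341.4 = 122.96 J
At max compression ½kx² = E ⇒ x = √(2E/k) = √(2 × 122.96/2050) = 0.3464 m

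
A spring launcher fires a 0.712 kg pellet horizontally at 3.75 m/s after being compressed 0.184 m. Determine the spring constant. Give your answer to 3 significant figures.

k = 296 N/m

Spring PE at full compression equals KE at release: ½kx² = ½mv²
k = mv²/x² = (0.712)(3.75)²/(0.184)² = 295.7 N/m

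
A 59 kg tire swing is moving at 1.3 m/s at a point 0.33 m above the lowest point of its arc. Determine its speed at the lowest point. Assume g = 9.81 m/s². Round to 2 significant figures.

v = 2.9 m/s

By conservation of mechanical energy, ½mv₀² + mgh = ½mv²
v² = v₀² + 2gh = (1.3)² + 2(9.81)(0.33) = 8.1646
v = √8.1646 = 2.857 m/s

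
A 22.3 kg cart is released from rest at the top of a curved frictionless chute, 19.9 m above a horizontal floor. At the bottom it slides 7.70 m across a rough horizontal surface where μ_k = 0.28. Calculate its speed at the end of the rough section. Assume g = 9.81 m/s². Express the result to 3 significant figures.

v = 18.7 m/s

Energy bookkeeping (friction removes W_f = μ_k N d):
mgh = ½mv² + μ_k m g d
W_f = μ_k mg d = (0.28)(22.3)(9.81)(7.70) = 471.7 J
½mv² = mgh − W_f = 4353.4 − 471.7 = 3881.7 J
v = √(2 × 3881.7/22.3) = 18.66 m/s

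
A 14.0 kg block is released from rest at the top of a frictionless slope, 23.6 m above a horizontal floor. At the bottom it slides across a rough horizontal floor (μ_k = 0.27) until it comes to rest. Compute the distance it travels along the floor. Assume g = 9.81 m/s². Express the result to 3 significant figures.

Energy at the top = energy at the end + work done against friction:
At rest all PE has been dissipated by friction: mgh = μ_k m g d
d = h/μ_k = 23.6/0.27 = 87.41 m

d = 87.4 m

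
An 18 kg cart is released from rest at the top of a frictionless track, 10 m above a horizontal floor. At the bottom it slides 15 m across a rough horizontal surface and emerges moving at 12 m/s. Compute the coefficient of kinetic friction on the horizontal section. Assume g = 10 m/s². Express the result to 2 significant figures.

Energy at the top = energy at the end + work done against friction:
mgh = ½mv² + μ_k m g d
mgh = 1800.0 J; ½mv² = 1296.0 J
W_f = 1800.0 − 1296.0 = 504.0 J
μ_k = W_f/(mg·d) = 504.0/(180.0 × 15) = 0.1867

μ_k = 0.19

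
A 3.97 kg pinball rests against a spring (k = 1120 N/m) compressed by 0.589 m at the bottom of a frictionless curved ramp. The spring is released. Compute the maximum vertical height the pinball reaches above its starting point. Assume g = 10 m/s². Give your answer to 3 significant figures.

All spring PE becomes gravitational PE at the highest point: ½kx² = mgh
h = kx²/(2mg) = (1120)(0.589)²/(2 × 3.97 × 10) = 4.894 m

h = 4.89 m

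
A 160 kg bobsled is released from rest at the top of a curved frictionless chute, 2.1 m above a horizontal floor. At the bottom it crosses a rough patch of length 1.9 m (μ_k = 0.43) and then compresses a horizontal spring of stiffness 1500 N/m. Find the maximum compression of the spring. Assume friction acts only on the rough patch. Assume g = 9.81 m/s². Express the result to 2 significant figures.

Initial energy: E₁ = mgh = (160)(9.81)(2.1) = 3296.2 J
Friction removes W_f = μ_k mg d = (0.43)(160)(9.81)(1.9) = 1282 J
Energy reaching the spring: E = 3296.2 − 1282 = 2013.8 J
At max compression ½kx² = E ⇒ x = √(2E/k) = √(2 × 2013.8/1500) = 1.639 m

x = 1.6 m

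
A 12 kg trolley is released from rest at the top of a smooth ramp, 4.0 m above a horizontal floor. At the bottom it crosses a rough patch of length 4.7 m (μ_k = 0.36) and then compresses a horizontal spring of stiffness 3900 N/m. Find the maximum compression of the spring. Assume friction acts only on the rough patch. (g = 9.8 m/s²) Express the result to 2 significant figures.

x = 0.37 m

Initial energy: E₁ = mgh = (12)(9.8)(4.0) = 470.40 J
Friction removes W_f = μ_k mg d = (0.36)(12)(9.8)(4.7) = 199.0 J
Energy reaching the spring: E = 470.40 − 199.0 = 271.42 J
At max compression ½kx² = E ⇒ x = √(2E/k) = √(2 × 271.42/3900) = 0.3731 m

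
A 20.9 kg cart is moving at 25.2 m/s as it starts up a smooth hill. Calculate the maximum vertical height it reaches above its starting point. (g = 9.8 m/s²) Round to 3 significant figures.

Setting KE at the bottom equal to PE gained: ½mv² = mgh
h = v²/(2g) = 25.2²/(2 × 9.8) = 32.40 m

h = 32.4 m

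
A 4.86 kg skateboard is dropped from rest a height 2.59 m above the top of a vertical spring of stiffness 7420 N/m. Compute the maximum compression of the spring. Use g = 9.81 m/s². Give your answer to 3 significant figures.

x = 0.189 m

Measuring PE from the top of the relaxed spring, at max compression the skateboard has dropped H + x with zero KE, so:
mg(H + x) = ½kx²
½(7420)x² − (4.86)(9.81)x − (4.86)(9.81)(2.59) = 0
3710x² − 47.68x − 123.5 = 0
x = [47.68 + √(2273 + 1.8325e+06)]/(2 × 3710) = 0.1890 m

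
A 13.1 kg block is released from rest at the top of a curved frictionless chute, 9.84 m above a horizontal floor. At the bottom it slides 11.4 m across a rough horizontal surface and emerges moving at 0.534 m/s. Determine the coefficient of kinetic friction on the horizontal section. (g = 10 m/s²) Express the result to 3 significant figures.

μ_k = 0.862

Energy bookkeeping (friction removes W_f = μ_k N d):
mgh = ½mv² + μ_k m g d
mgh = 1289.0 J; ½mv² = 1.8678 J
W_f = 1289.0 − 1.8678 = 1287 J
μ_k = W_f/(mg·d) = 1287/(131.0 × 11.4) = 0.8619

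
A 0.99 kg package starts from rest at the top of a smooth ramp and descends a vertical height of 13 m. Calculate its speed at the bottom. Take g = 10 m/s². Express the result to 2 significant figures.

Equating total energy at the two states: mgh = ½mv²
v = √(2gh) = √(2 × 10 × 13) = √260.00 = 16.12 m/s

v = 16 m/s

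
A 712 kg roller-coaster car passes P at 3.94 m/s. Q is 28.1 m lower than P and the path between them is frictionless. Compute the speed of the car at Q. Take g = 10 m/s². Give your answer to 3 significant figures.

Equating total energy at the two states: ½mv₀² + mgh = ½mv²
v² = v₀² + 2gh = (3.94)² + 2(10)(28.1) = 577.52
v = √577.52 = 24.03 m/s

v = 24.0 m/s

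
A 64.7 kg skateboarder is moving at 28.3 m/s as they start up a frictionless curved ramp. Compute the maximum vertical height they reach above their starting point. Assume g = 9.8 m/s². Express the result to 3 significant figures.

By energy conservation, ½mv² = mgh
h = v²/(2g) = 28.3²/(2 × 9.8) = 40.86 m

h = 40.9 m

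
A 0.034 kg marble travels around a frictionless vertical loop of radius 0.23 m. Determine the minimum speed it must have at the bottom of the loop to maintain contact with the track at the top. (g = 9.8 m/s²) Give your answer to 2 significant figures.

At the top: mg = mv_top²/r ⇒ v_top² = gr = 2.254 m²/s²
Energy from bottom to top (height 2r): ½mv_bot² = ½mv_top² + mg(2r)
v_bot² = gr + 4gr = 5gr = 11.27
v_bot = √(5gr) = 3.357 m/s

v = 3.4 m/s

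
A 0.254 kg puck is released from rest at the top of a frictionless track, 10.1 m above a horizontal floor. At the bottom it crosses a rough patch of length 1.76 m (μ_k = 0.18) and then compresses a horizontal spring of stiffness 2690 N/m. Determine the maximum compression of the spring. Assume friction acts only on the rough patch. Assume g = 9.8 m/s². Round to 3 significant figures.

x = 0.135 m

Initial energy: E₁ = mgh = (0.254)(9.8)(10.1) = 25.141 J
Friction removes W_f = μ_k mg d = (0.18)(0.254)(9.8)(1.76) = 0.7886 J
Energy reaching the spring: E = 25.141 − 0.7886 = 24.352 J
At max compression ½kx² = E ⇒ x = √(2E/k) = √(2 × 24.352/2690) = 0.1346 m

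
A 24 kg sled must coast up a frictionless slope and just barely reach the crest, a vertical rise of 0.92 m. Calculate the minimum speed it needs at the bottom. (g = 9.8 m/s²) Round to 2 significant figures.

At the top it is momentarily at rest, so all KE converts to PE: ½mv² = mgh
v = √(2gh) = √(2 × 9.8 × 0.92) = 4.246 m/s

v = 4.2 m/s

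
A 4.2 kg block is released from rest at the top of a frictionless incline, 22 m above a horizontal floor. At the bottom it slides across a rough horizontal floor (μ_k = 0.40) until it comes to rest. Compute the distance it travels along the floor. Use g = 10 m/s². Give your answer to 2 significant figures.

Energy at the top = energy at the end + work done against friction:
At rest all PE has been dissipated by friction: mgh = μ_k m g d
d = h/μ_k = 22/0.40 = 55.00 m

d = 55 m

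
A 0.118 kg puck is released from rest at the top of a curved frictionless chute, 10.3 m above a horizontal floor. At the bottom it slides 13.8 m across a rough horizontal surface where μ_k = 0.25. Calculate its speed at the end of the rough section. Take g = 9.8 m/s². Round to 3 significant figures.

Applying the work–energy principle:
mgh = ½mv² + μ_k m g d
W_f = μ_k mg d = (0.25)(0.118)(9.8)(13.8) = 3.990 J
½mv² = mgh − W_f = 11.911 − 3.990 = 7.9213 J
v = √(2 × 7.9213/0.118) = 11.59 m/s

v = 11.6 m/s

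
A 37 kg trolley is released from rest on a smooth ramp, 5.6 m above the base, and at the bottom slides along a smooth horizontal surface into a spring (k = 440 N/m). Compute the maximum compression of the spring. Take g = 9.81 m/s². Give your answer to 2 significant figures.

At max compression the trolley is momentarily at rest: mgh = ½kx²
x = √(2mgh/k) = √(2 × 37 × 9.81 × 5.6 / 440) = 3.040 m

x = 3.0 m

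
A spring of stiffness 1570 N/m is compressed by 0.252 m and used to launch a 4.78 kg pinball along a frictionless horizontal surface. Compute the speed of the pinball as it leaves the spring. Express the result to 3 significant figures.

Conservation of energy: ½kx² = ½mv²
v = x√(k/m) = 0.252 × √(1570/4.78) = 4.567 m/s

v = 4.57 m/s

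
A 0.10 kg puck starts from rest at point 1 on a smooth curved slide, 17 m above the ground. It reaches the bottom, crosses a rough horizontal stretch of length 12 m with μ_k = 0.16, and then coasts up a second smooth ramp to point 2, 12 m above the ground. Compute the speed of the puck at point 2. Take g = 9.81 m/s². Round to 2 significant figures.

v = 7.8 m/s

Energy at 1: mgh₁ = (0.10)(9.81)(17) = 16.677 J
Friction loss: W_f = μ_k mg d = 1.884 J
At 2: ½mv² + mgh₂ = mgh₁ − W_f
½mv² = 16.677 − 1.884 − 11.772 = 3.0215 J
v = √(2 × 3.0215/0.10) = 7.774 m/s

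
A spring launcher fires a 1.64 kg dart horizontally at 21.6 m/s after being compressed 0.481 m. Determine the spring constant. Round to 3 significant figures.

Spring PE at full compression equals KE at release: ½kx² = ½mv²
k = mv²/x² = (1.64)(21.6)²/(0.481)² = 3307 N/m

k = 3310 N/m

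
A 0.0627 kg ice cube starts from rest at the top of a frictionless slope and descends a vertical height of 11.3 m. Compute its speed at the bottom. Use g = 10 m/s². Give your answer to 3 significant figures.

v = 15.0 m/s

Energy conservation between the two points: mgh = ½mv²
v = √(2gh) = √(2 × 10 × 11.3) = √226.00 = 15.03 m/s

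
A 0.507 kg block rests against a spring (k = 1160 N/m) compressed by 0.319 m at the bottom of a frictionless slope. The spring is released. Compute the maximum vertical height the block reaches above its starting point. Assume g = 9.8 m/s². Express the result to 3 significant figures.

h = 11.9 m

All spring PE becomes gravitational PE at the highest point: ½kx² = mgh
h = kx²/(2mg) = (1160)(0.319)²/(2 × 0.507 × 9.8) = 11.88 m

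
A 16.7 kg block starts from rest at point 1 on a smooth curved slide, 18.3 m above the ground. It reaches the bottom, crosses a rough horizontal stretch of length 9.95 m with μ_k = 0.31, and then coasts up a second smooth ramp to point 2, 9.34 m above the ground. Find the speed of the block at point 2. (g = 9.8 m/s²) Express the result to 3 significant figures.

v = 10.7 m/s

Energy at 1: mgh₁ = (16.7)(9.8)(18.3) = 2995.0 J
Friction loss: W_f = μ_k mg d = 504.8 J
At 2: ½mv² + mgh₂ = mgh₁ − W_f
½mv² = 2995.0 − 504.8 − 1528.6 = 961.58 J
v = √(2 × 961.58/16.7) = 10.73 m/s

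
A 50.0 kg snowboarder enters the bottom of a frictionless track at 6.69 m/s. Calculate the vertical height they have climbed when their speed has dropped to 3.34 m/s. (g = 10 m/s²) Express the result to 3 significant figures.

h = 1.68 m

Conservation of energy: ½mv₁² = ½mv₂² + mgh
h = (v₁² − v₂²)/(2g) = (6.69² − 3.34²)/(2 × 10) = 1.680 m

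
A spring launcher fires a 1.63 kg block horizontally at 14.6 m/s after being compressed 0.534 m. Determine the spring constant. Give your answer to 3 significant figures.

k = 1220 N/m

Spring PE at full compression equals KE at release: ½kx² = ½mv²
k = mv²/x² = (1.63)(14.6)²/(0.534)² = 1218 N/m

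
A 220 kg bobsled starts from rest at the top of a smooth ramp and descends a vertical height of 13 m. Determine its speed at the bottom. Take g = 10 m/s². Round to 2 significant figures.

v = 16 m/s

Energy conservation between the two points: mgh = ½mv²
v = √(2gh) = √(2 × 10 × 13) = √260.00 = 16.12 m/s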